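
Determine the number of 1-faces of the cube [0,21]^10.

f_1(10-cube) = (10 choose 1) · 2^9 = 5120.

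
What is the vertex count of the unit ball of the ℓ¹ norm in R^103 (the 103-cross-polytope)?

An n-cross-polytope has 2n vertices; here n = 103, giving 206.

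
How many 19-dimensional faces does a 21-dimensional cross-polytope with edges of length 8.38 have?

Each 19-face is the convex hull of 20 vertices, one chosen as ±e_i from each of 20 distinct axes: 2^20·C(21,20) = 22020096.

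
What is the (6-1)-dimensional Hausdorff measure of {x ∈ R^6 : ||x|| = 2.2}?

S_6(2.2) = 2·π^(6/2)·(2.2)^5 / Γ(6/2) ≈ 1597.95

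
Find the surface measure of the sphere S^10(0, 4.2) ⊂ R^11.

S_11(4.2) = 2·π^(11/2)·(4.2)^10 / Γ(11/2) ≈ 3.5399e+07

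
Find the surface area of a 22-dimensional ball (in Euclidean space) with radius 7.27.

S_22(7.27) = 2·π^(22/2)·(7.27)^21 / Γ(22/2) ≈ 2.00511e+17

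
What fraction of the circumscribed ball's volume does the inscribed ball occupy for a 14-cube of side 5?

The radii are 5/2 and 5√14/2, so the volume ratio is (1/√14)^14 = 14^{-14/2} ≈ 9.48645e-09.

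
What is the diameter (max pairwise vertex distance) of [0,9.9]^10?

The space diagonal of an n-cube of side s is s√n. Here 9.9·√10 ≈ 31.3065.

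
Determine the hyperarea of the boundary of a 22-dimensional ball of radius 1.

S = n·V_n(r)/r = 22·V_22(1)/1 (volume-to-surface relation), giving π^11/1814400 ≈ 0.162149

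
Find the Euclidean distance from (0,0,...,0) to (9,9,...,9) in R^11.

d = √(9² + 9² + ... + 9²) [11 terms] = √(11·9²) = 9√11 ≈ 29.8496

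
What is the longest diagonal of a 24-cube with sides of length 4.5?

d = √(4.5² + 4.5² + ... + 4.5²) [24 terms] = √(24·4.5²) = 4.5√24 ≈ 22.0454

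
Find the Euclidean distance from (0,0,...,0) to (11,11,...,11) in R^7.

The space diagonal of an n-cube of side s is s√n. Here 11·√7 ≈ 29.1033.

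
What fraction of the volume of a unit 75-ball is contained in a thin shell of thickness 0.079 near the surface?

Shell fraction = 1 - (1-0.079)^75 ≈ 0.997913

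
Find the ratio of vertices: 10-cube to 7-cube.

The 10-cube has 2^10 = 1024 vertices. The 7-cube has 2^7 = 128 vertices. Ratio: 1024/128 = 8.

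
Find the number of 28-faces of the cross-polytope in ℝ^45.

f_28(45-orthoplex) = 2^29 · (45 choose 29) = 347154917423201648640.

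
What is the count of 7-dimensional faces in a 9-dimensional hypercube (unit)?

Choose 7 of 9 axes to span the face (C(9,7) = 36 ways), then fix each of the remaining 2 coordinates at one of its two extreme values (2^2 = 4 ways): 36·4 = 144.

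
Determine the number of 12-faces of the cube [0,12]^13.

An n-cube has C(n,k)·2^(n-k) k-faces. Here C(13,12)·2^1 = 13·2 = 26.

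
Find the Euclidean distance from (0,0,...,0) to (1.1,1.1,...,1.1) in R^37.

||(1.1,1.1,...,1.1)|| = √(37)·1.1 ≈ 6.69104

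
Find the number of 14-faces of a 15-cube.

Number of 14-faces = C(15,14) · 2^(15-14) = 15 · 2 = 30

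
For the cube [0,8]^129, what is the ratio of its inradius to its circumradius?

r_in / r_out = (8/2) / (8√129/2) = 1/√129 ≈ 0.0880451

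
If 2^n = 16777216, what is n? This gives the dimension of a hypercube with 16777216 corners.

Since 2^n = 16777216, we have n = 24.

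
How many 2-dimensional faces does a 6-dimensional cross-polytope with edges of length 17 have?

Number of 2-faces = 2^(2+1) · C(6,2+1) = 8 · 20 = 160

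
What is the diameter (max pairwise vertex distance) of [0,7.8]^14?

d = √(7.8² + 7.8² + ... + 7.8²) [14 terms] = √(14·7.8²) = 7.8√14 ≈ 29.1849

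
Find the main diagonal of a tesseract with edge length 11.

The space diagonal of an n-cube of side s is s√n. Here 11·√4 = 22.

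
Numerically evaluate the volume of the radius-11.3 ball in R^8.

Volume = π^{8/2}·(11.3)^8/Γ(5) ≈ 1.07899e+09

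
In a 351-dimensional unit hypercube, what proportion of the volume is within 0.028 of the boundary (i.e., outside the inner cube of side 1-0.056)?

1 - (1 - 2·0.028)^351 = 1 - 0.944^351 ≈ 0.9999999984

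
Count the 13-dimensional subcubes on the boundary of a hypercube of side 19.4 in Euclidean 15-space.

An n-cube has C(n,k)·2^(n-k) k-faces. Here C(15,13)·2^2 = 105·4 = 420.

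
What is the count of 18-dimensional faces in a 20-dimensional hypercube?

Choose 18 of 20 axes to span the face (C(20,18) = 190 ways), then fix each of the remaining 2 coordinates at one of its two extreme values (2^2 = 4 ways): 190·4 = 760.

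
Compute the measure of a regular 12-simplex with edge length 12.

Volume = 12^12 · √(13/2^12) / 12! ≈ 1048.65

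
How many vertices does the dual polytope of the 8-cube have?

The vertices are ±e_1, ..., ±e_8, so there are 2·8 = 16.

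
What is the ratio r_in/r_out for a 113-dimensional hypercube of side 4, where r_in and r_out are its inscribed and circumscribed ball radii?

For an n-cube of any side s, the inradius is s/2 and the circumradius is s√n/2, so the ratio is 1/√113 ≈ 0.0940721.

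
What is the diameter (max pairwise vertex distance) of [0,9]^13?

Diagonal = √13 · 9 ≈ 32.45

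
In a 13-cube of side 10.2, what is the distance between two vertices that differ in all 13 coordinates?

Diagonal = √13 · 10.2 ≈ 36.7766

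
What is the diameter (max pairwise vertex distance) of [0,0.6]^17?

The space diagonal of an n-cube of side s is s√n. Here 0.6·√17 ≈ 2.47386.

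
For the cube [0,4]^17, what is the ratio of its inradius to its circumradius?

For an n-cube of any side s, the inradius is s/2 and the circumradius is s√n/2, so the ratio is 1/√17 ≈ 0.242536.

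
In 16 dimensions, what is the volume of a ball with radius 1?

The n-ball volume is π^(n/2)·r^n/Γ(n/2+1). With n=16, r=1: V = π^8/40320 ≈ 0.235331.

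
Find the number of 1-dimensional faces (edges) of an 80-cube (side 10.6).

Number of 1-faces = C(80,1)·2^(80-1) = 80·604462909807314587353088 = 48357032784585166988247040.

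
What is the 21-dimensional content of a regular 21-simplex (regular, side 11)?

Volume = 11^21 · √(22/2^21) / 21! ≈ 0.469136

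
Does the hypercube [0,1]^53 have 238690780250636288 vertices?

False. The 53-cube has 2^53 = 9007199254740992 vertices.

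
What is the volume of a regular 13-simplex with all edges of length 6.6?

Volume = 6.6^13 · √(14/2^13) / 13! ≈ 0.299337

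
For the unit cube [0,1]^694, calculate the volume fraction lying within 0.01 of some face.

Shell fraction = 1 - (1-0.02)^694 ≈ 0.9999991855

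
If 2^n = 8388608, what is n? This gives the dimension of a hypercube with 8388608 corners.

n = log_2(8388608) = 23.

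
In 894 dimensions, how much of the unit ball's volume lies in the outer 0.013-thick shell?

Shell fraction = 1 - (1-0.013)^894 ≈ 0.999992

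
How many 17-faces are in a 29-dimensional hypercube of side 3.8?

f_17(29-cube) = (29 choose 17) · 2^12 = 212565749760.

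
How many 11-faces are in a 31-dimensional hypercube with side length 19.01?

f_11(31-cube) = (31 choose 11) · 2^20 = 88785357373440.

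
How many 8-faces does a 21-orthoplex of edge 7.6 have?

Each 8-face is the convex hull of 9 vertices, one chosen as ±e_i from each of 9 distinct axes: 2^9·C(21,9) = 150492160.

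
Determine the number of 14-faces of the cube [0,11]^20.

f_14(20-cube) = (20 choose 14) · 2^6 = 2480640.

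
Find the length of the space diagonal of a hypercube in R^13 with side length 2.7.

||(2.7,2.7,...,2.7)|| = √(13)·2.7 ≈ 9.73499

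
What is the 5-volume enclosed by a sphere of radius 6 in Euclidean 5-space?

Volume = π^{5/2}·(6)^5/Γ(7/2) = 20736·π^2/5 ≈ 40931.2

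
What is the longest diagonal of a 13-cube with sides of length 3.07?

Diagonal = √13 · 3.07 ≈ 11.069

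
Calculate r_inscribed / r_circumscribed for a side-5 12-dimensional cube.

Ratio = (s/2)/(s√12/2) = 12^(-1/2) ≈ 0.288675.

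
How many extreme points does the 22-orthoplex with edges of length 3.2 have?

The 22-dimensional cross-polytope has 2n = 2·22 = 44 vertices.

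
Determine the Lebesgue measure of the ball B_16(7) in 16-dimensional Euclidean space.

V_16(7) = π^(16/2) · (7)^16 / Γ(16/2 + 1) = 4747561509943·π^8/5760 ≈ 7.82073e+12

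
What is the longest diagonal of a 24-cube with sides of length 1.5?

Diagonal = √24 · 1.5 ≈ 7.34847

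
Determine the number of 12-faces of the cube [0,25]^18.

Number of 12-faces = C(18,12) · 2^(18-12) = 18564 · 64 = 1188096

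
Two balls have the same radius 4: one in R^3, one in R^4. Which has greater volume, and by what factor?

V_3(4) ≈ 268.083, V_4(4) ≈ 1263.31. The 4-ball is larger by a factor of 4.712.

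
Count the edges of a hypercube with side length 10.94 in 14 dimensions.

Number of 1-faces = C(14,1)·2^(14-1) = 14·8192 = 114688.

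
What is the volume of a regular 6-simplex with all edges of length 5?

V_6 = √(7) · 5^6 / (6! · 2^(6/2)) ≈ 7.17706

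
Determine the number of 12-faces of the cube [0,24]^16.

Choose 12 of 16 axes to span the face (C(16,12) = 1820 ways), then fix each of the remaining 4 coordinates at one of its two extreme values (2^4 = 16 ways): 1820·16 = 29120.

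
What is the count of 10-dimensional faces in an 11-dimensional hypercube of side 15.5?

Choose 10 of 11 axes to span the face (C(11,10) = 11 ways), then fix each of the remaining 1 coordinate at one of its two extreme values (2^1 = 2 ways): 11·2 = 22.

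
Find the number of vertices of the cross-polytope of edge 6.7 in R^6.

Number of 0-faces = 2^(0+1) · C(6,0+1) = 2 · 6 = 12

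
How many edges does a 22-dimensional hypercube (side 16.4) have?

Number of 1-faces = C(22,1)·2^(22-1) = 22·2097152 = 46137344.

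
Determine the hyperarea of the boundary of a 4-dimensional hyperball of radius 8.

S_4(8) = 2·π^(4/2)·(8)^3 / Γ(4/2) = 1024·π^2 ≈ 10106.5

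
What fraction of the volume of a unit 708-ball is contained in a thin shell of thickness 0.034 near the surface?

Shell fraction = 1 - (1-0.034)^708 ≈ 1 - 2.311e-11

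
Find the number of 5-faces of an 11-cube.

An n-cube has C(n,k)·2^(n-k) k-faces. Here C(11,5)·2^6 = 462·64 = 29568.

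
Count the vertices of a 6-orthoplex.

An n-cross-polytope has 2n vertices; here n = 6, giving 12.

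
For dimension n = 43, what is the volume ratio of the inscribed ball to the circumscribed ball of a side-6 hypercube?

V_in/V_out = n^(-n/2) = 43^(-43/2) ≈ 7.59326e-36.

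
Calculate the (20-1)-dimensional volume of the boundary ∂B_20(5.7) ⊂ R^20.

S_20(5.7) = 2·π^(20/2)·(5.7)^19 / Γ(20/2) ≈ 1.18683e+14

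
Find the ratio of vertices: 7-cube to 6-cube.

The 7-cube has 2^7 = 128 vertices. The 6-cube has 2^6 = 64 vertices. Ratio: 128/64 = 2.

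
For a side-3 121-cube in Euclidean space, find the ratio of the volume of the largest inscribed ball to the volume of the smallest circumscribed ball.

Volume scales as r^n, and r_in/r_out = 1/√121, giving (1/√121)^121 ≈ 9.80585e-127.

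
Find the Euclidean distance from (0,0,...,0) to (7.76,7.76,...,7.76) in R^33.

Diagonal = √33 · 7.76 ≈ 44.5778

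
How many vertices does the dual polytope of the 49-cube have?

The 49-dimensional cross-polytope has 2n = 2·49 = 98 vertices.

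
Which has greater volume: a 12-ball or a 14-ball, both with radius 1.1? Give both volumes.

V_12(1.1) ≈ 4.19063. V_14(1.1) ≈ 2.27571. The 12-ball is larger.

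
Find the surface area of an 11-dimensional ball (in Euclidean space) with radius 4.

|∂B_11(4)| = 67108864·π^5/945 ≈ 2.17319e+07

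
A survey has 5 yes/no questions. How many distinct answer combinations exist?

The 5-cube has 2^5 = 32 vertices.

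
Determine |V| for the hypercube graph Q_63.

The 63-cube has 2^63 = 9223372036854775808 vertices.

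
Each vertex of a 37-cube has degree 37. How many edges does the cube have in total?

The 37-cube has n·2^(n-1) = 37·2^36 = 37·68719476736 = 2542620639232 edges.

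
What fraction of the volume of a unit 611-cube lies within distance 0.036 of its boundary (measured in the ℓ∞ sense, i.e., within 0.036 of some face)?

The inner cube has side 1-2·0.036 = 0.928 and volume (0.928)^611 ≈ 1.485e-20, so the shell holds 1 - 1.485e-20 of the volume.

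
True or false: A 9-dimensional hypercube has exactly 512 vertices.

True. The 9-cube has 2^9 = 512 vertices.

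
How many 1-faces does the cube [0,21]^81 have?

Each of the 2^81 = 2417851639229258349412352 vertices has degree 81; total edges = 81·2^81/2 = 97922991388784963151200256.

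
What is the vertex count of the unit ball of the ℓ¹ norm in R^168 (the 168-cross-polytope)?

The vertices are ±e_1, ..., ±e_168, so there are 2·168 = 336.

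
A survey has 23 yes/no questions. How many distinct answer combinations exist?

Number of vertices = 2^23 = 8388608.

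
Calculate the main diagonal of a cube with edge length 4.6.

||(4.6,4.6,...,4.6)|| = √(3)·4.6 ≈ 7.96743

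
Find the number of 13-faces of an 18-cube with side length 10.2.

f_13(18-cube) = (18 choose 13) · 2^5 = 274176.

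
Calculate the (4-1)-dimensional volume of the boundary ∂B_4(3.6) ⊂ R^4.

S_4(3.6) = 2·π^(4/2)·(3.6)^3 / Γ(4/2) ≈ 920.953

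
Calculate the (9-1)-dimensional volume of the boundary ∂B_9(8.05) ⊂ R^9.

S = n·V_n(r)/r = 9·V_9(8.05)/8.05 (volume-to-surface relation), giving 5.23513e+08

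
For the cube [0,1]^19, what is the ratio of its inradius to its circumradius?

r_in / r_out = (1/2) / (1√19/2) = 1/√19 ≈ 0.229416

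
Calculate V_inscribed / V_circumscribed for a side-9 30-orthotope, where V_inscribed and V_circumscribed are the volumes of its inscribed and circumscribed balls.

V_in/V_out = n^(-n/2) = 30^(-30/2) ≈ 6.96917e-23.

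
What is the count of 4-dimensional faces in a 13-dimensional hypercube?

Choose 4 of 13 axes to span the face (C(13,4) = 715 ways), then fix each of the remaining 9 coordinates at one of its two extreme values (2^9 = 512 ways): 715·512 = 366080.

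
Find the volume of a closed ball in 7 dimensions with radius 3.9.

Volume = π^{7/2}·(3.9)^7/Γ(9/2) ≈ 64838.4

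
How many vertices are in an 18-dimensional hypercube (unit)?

An n-cube has C(n,k)·2^(n-k) k-faces. Here C(18,0)·2^18 = 1·262144 = 262144.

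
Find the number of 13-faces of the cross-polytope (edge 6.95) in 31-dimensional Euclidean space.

Number of 13-faces = 2^(13+1) · C(31,13+1) = 16384 · 265182525 = 4344750489600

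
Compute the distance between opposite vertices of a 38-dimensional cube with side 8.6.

The space diagonal of an n-cube of side s is s√n. Here 8.6·√38 ≈ 53.014.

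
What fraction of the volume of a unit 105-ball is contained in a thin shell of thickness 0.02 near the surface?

Shell fraction = 1 - (1-0.02)^105 ≈ 0.880122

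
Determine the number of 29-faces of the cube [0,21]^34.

Choose 29 of 34 axes to span the face (C(34,29) = 278256 ways), then fix each of the remaining 5 coordinates at one of its two extreme values (2^5 = 32 ways): 278256·32 = 8904192.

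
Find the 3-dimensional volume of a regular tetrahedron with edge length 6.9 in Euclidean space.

Volume = (√2/12) · 6.9³ = 38.7152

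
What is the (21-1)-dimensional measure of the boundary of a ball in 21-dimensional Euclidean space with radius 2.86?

S_21(2.86) = 2·π^(21/2)·(2.86)^20 / Γ(21/2) ≈ 3.92724e+08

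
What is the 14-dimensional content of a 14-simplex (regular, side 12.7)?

V_14 = √(15) · 12.7^14 / (14! · 2^(14/2)) ≈ 985.552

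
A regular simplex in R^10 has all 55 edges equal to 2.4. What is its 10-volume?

V_10 = √(11) · 2.4^10 / (10! · 2^(10/2)) ≈ 0.000181091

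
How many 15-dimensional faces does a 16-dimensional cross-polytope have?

Each 15-face is the convex hull of 16 vertices, one chosen as ±e_i from each of 16 distinct axes: 2^16·C(16,16) = 65536.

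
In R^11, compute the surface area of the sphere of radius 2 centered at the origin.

S_11(2) = 2·π^(11/2)·(2)^10 / Γ(11/2) = 65536·π^5/945 ≈ 21222.5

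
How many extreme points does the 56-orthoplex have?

An n-cross-polytope has 2n vertices; here n = 56, giving 112.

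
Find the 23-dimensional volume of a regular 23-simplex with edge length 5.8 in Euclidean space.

V = (5.8^23 / 23!) · √((23+1) / 2^23) ≈ 2.36925e-08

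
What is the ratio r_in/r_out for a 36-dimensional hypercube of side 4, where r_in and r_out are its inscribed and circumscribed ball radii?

Ratio = (s/2)/(s√36/2) = 36^(-1/2) ≈ 0.166667.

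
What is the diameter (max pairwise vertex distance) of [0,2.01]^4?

Diagonal = √4 · 2.01 = 4.02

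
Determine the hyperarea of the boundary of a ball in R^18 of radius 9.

S_18(9) = 2·π^(18/2)·(9)^17 / Γ(18/2) = 1853020188851841·π^9/2240 ≈ 2.46593e+16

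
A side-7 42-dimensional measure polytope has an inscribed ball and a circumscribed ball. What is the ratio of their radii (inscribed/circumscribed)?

r_in = 7/2 (half the side); r_out = 7√42/2 (half the diagonal). Ratio = 1/√42 ≈ 0.154303.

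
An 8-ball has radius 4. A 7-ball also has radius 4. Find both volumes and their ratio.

V_8(4) ≈ 265992. V_7(4) ≈ 77410.6. Ratio V_8/V_7 ≈ 3.436.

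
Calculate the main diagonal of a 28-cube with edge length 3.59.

||(3.59,3.59,...,3.59)|| = √(28)·3.59 ≈ 18.9965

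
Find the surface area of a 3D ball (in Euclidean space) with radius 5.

S_3(5) = 2·π^(3/2)·(5)^2 / Γ(3/2) = 4πr² = 4π·(5)² ≈ 314.159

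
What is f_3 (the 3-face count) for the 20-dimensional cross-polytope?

An n-cross-polytope has 2^(k+1)·C(n,k+1) k-faces. Here 2^4·C(20,4) = 16·4845 = 77520.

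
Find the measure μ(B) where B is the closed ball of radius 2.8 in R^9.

V_9(2.8) = π^(9/2) · (2.8)^9 / Γ(9/2 + 1) ≈ 34893.1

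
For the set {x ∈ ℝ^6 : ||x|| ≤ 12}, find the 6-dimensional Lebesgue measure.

V = 497664·π^3 ≈ 1.54307e+07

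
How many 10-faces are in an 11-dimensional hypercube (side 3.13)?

f_10(11-cube) = (11 choose 10) · 2^1 = 22.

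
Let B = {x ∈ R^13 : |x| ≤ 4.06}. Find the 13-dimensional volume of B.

Volume = π^{13/2}·(4.06)^13/Γ(15/2) ≈ 7.41617e+07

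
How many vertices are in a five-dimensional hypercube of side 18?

An n-cube has C(n,k)·2^(n-k) k-faces. Here C(5,0)·2^5 = 1·32 = 32.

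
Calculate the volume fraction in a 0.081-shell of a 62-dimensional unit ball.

V(inner)/V(outer) = ((1-0.081)/1)^62 ≈ 0.005316, so the shell fraction is 0.994684.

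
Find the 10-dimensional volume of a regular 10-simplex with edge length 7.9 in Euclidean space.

For a regular n-simplex with edge a, V = (a^n / n!)·√((n+1)/2^n). With a=7.9, n=10: V ≈ 27.043.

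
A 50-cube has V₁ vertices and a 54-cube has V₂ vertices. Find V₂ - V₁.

V₁ = 2^50 = 1125899906842624. V₂ = 2^54 = 18014398509481984. V₂ - V₁ = 16888498602639360.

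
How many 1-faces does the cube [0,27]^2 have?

Number of 1-faces = C(2,1)·2^(2-1) = 2·2 = 4.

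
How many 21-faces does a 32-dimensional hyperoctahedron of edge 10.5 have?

Each 21-face is the convex hull of 22 vertices, one chosen as ±e_i from each of 22 distinct axes: 2^22·C(32,22) = 270583946280960.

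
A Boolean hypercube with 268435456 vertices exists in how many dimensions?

Since 2^n = 268435456, we have n = 28.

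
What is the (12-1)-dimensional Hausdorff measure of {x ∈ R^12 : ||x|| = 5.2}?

The surface area of an n-ball is 2π^(n/2) r^(n-1) / Γ(n/2). For n=12, r=5.2: 1.20444e+09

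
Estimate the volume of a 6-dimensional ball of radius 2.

The n-ball volume is π^(n/2)·r^n/Γ(n/2+1). With n=6, r=2: V = 32·π^3/3 ≈ 330.734.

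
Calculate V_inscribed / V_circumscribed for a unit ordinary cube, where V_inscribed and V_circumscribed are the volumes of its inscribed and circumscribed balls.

Volume scales as r^n, and r_in/r_out = 1/√3, giving (1/√3)^3 ≈ 0.19245.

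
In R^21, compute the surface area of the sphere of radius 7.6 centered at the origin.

S_21(7.6) = 2·π^(21/2)·(7.6)^20 / Γ(21/2) ≈ 1.21071e+17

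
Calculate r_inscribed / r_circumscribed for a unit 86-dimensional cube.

Ratio = (s/2)/(s√86/2) = 86^(-1/2) ≈ 0.107833.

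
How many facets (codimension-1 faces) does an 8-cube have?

Choose 7 of 8 axes to span the face (C(8,7) = 8 ways), then fix each of the remaining 1 coordinate at one of its two extreme values (2^1 = 2 ways): 8·2 = 16.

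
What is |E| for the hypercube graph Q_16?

The 16-cube has n·2^(n-1) = 16·2^15 = 16·32768 = 524288 edges.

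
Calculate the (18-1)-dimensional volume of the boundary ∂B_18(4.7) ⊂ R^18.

S_18(4.7) = 2·π^(18/2)·(4.7)^17 / Γ(18/2) ≈ 3.94023e+11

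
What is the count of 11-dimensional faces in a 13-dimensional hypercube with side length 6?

An n-cube has C(n,k)·2^(n-k) k-faces. Here C(13,11)·2^2 = 78·4 = 312.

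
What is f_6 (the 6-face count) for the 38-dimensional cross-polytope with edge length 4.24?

Number of 6-faces = 2^(6+1) · C(38,6+1) = 128 · 12620256 = 1615392768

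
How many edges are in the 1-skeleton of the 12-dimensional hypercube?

Each of the 2^12 = 4096 vertices has degree 12; total edges = 12·2^12/2 = 24576.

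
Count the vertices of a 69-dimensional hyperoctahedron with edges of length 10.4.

The 69-dimensional cross-polytope has 2n = 2·69 = 138 vertices.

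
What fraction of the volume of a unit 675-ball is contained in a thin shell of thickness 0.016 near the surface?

1 - (1-0.016)^675 ≈ 0.999981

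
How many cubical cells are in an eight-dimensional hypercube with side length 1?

f_3(8-cube) = (8 choose 3) · 2^5 = 1792.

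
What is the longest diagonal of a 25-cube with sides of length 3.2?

||(3.2,3.2,...,3.2)|| = √(25)·3.2 = 16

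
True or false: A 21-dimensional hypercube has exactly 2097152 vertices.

True. The 21-cube has 2^21 = 2097152 vertices.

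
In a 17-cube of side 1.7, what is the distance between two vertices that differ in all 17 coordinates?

Diagonal = √17 · 1.7 ≈ 7.00928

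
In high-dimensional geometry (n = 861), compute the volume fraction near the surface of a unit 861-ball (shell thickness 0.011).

1 - (1-0.011)^861 ≈ 0.999927 ≈ 99.9927%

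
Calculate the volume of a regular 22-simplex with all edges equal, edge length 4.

Volume = 4^22 · √(23/2^22) / 22! ≈ 3.66511e-11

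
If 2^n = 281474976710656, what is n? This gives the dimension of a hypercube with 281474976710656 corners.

2^n = 281474976710656 ⇒ n = log_2(281474976710656) = 48.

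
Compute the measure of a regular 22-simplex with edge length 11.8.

For a regular n-simplex with edge a, V = (a^n / n!)·√((n+1)/2^n). With a=11.8, n=22: V ≈ 0.794642.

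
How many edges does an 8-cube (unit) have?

Each of the 2^8 = 256 vertices has degree 8; total edges = 8·2^8/2 = 1024.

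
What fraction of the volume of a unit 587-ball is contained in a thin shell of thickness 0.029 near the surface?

V(inner)/V(outer) = ((1-0.029)/1)^587 ≈ 3.145e-08, so the shell fraction is 0.9999999685.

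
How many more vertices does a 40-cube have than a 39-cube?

The 40-cube has 2^40 = 1099511627776 vertices. The 39-cube has 2^39 = 549755813888 vertices. Difference: 1099511627776 - 549755813888 = 549755813888.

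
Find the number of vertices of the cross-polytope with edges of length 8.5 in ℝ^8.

An n-cross-polytope has 2^(k+1)·C(n,k+1) k-faces. Here 2^1·C(8,1) = 2·8 = 16.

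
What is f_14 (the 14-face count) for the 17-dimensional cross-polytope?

f_14(17-orthoplex) = 2^15 · (17 choose 15) = 4456448.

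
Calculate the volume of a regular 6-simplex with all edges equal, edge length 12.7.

V_6 = √(7) · 12.7^6 / (6! · 2^(6/2)) ≈ 1927.3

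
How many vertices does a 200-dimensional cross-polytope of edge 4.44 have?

The 200-dimensional cross-polytope has 2n = 2·200 = 400 vertices.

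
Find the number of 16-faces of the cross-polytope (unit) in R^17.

An n-cross-polytope has 2^(k+1)·C(n,k+1) k-faces. Here 2^17·C(17,17) = 131072·1 = 131072.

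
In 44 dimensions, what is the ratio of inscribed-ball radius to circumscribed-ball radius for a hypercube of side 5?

Ratio = (s/2)/(s√44/2) = 44^(-1/2) ≈ 0.150756.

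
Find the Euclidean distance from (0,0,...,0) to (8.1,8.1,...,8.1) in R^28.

d = √(8.1² + 8.1² + ... + 8.1²) [28 terms] = √(28·8.1²) = 8.1√28 ≈ 42.8612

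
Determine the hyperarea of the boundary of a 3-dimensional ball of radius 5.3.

The surface area of an n-ball is 2π^(n/2) r^(n-1) / Γ(n/2). For n=3, r=5.3: 4πr² = 4π·(5.3)² ≈ 352.989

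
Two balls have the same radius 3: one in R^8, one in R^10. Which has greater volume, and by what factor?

V_8(3) ≈ 26629.2, V_10(3) ≈ 150585. The 10-ball is larger by a factor of 5.655.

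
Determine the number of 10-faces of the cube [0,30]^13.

An n-cube has C(n,k)·2^(n-k) k-faces. Here C(13,10)·2^3 = 286·8 = 2288.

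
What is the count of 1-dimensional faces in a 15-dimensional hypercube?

An n-cube has C(n,k)·2^(n-k) k-faces. Here C(15,1)·2^14 = 15·16384 = 245760.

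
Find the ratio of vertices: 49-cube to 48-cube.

The 49-cube has 2^49 = 562949953421312 vertices. The 48-cube has 2^48 = 281474976710656 vertices. Ratio: 562949953421312/281474976710656 = 2.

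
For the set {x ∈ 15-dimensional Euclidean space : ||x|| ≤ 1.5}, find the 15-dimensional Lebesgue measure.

V_15(1.5) = π^(15/2) · (1.5)^15 / Γ(15/2 + 1) = 177147·π^7/3203200 ≈ 167.032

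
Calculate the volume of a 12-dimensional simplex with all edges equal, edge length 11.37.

V = (11.37^12 / 12!) · √((12+1) / 2^12) ≈ 549.01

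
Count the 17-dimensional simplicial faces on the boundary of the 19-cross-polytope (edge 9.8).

Each 17-face is the convex hull of 18 vertices, one chosen as ±e_i from each of 18 distinct axes: 2^18·C(19,18) = 4980736.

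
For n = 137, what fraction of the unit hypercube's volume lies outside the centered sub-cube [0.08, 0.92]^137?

Shell fraction = 1 - (1-0.16)^137 ≈ 1 - 4.229e-11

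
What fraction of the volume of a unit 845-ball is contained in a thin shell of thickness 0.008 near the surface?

Shell fraction = 1 - (1-0.008)^845 ≈ 0.998872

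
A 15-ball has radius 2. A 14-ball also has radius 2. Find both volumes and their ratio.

V_15(2.0) ≈ 12499.1. V_14(2.0) ≈ 9818.35. Ratio V_15/V_14 ≈ 1.273.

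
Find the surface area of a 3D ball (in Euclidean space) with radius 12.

The surface area of an n-ball is 2π^(n/2) r^(n-1) / Γ(n/2). For n=3, r=12: 4πr² = 4π·(12)² ≈ 1809.56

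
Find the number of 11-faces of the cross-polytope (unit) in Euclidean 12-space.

f_11(12-orthoplex) = 2^12 · (12 choose 12) = 4096.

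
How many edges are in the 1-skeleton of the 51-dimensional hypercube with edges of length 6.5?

Number of 1-faces = C(51,1)·2^(51-1) = 51·1125899906842624 = 57420895248973824.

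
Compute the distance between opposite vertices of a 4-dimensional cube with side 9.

Diagonal = √4 · 9 = 18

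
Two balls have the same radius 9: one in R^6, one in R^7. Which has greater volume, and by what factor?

V_6(9) ≈ 2.74633e+06, V_7(9) ≈ 2.25984e+07. The 7-ball is larger by a factor of 8.229.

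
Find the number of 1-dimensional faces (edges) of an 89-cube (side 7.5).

An n-cube has n·2^(n-1) edges. With n = 89: 89·309485009821345068724781056 = 27544165874099711116505513984.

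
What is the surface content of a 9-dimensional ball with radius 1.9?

S = n·V_n(r)/r = 9·V_9(1.9)/1.9 (volume-to-surface relation), giving 5041.84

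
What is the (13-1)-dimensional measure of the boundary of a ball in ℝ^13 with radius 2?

The surface area of an n-ball is 2π^(n/2) r^(n-1) / Γ(n/2). For n=13, r=2: 524288·π^6/10395 ≈ 48489.2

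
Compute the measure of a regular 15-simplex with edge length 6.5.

V = (6.5^15 / 15!) · √((15+1) / 2^15) ≈ 0.0263959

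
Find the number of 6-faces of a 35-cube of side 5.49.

Number of 6-faces = C(35,6) · 2^(35-6) = 1623160 · 536870912 = 871427389521920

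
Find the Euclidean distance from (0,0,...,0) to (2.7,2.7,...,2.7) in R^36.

Diagonal = √36 · 2.7 = 16.2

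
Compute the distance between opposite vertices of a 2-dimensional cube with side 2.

||(2,2,...,2)|| = √(2)·2 ≈ 2.82843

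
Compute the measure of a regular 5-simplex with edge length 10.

Volume = 10^5 · √(6/2^5) / 5! ≈ 360.844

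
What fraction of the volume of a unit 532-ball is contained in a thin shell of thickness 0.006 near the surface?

V(inner)/V(outer) = ((1-0.006)/1)^532 ≈ 0.0407, so the shell fraction is 0.959304.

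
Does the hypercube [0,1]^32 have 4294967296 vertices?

True. The 32-cube has 2^32 = 4294967296 vertices.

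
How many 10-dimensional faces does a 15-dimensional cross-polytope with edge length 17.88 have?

Number of 10-faces = 2^(10+1) · C(15,10+1) = 2048 · 1365 = 2795520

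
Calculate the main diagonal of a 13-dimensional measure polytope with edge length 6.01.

Diagonal = √13 · 6.01 ≈ 21.6694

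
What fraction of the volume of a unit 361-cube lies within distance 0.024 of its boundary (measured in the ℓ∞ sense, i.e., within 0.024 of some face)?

1 - (1 - 2·0.024)^361 = 1 - 0.952^361 ≈ 0.9999999806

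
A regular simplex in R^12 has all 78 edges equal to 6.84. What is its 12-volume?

V = (6.84^12 / 12!) · √((12+1) / 2^12) ≈ 1.23347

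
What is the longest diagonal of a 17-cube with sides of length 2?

d = √(2² + 2² + ... + 2²) [17 terms] = √(17·2²) = 2√17 ≈ 8.24621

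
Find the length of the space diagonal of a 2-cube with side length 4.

The space diagonal of an n-cube of side s is s√n. Here 4·√2 ≈ 5.65685.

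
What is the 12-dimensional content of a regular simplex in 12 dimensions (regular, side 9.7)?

V = (9.7^12 / 12!) · √((12+1) / 2^12) ≈ 81.6048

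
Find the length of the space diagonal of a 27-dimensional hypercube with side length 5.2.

d = √(5.2² + 5.2² + ... + 5.2²) [27 terms] = √(27·5.2²) = 5.2√27 ≈ 27.02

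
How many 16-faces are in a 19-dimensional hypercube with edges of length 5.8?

Number of 16-faces = C(19,16) · 2^(19-16) = 969 · 8 = 7752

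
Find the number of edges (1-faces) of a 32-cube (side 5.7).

An n-cube has C(n,k)·2^(n-k) k-faces. Here C(32,1)·2^31 = 32·2147483648 = 68719476736.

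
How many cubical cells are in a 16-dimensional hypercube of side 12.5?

An n-cube has C(n,k)·2^(n-k) k-faces. Here C(16,3)·2^13 = 560·8192 = 4587520.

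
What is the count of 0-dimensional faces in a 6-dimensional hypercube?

Choose 0 of 6 axes to span the face (C(6,0) = 1 way), then fix each of the remaining 6 coordinates at one of its two extreme values (2^6 = 64 ways): 1·64 = 64.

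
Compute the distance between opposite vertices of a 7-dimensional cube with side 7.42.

||(7.42,7.42,...,7.42)|| = √(7)·7.42 ≈ 19.6315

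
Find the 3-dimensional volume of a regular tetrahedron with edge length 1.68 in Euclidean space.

Volume = (√2/12) · 1.68³ = 0.558807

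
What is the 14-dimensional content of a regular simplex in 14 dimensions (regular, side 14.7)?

V_14 = √(15) · 14.7^14 / (14! · 2^(14/2)) ≈ 7636.07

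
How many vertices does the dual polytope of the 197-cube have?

The 197-dimensional cross-polytope has 2n = 2·197 = 394 vertices.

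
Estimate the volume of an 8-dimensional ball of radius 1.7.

Volume = π^{8/2}·(1.7)^8/Γ(5) ≈ 283.126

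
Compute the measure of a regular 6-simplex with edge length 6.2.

V_6 = √(7) · 6.2^6 / (6! · 2^(6/2)) ≈ 26.0902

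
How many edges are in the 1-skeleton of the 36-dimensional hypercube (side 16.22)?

Each of the 2^36 = 68719476736 vertices has degree 36; total edges = 36·2^36/2 = 1236950581248.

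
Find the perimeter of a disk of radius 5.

The surface area of an n-ball is 2π^(n/2) r^(n-1) / Γ(n/2). For n=2, r=5: 2πr = 2π·5 ≈ 31.4159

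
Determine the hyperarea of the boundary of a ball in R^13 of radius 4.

The surface area of an n-ball is 2π^(n/2) r^(n-1) / Γ(n/2). For n=13, r=4: 2147483648·π^6/10395 ≈ 1.98612e+08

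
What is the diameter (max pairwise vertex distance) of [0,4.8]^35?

||(4.8,4.8,...,4.8)|| = √(35)·4.8 ≈ 28.3972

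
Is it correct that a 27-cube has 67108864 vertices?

False. The 27-cube has 2^27 = 134217728 vertices.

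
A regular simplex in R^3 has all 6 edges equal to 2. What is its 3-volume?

Volume = (√2/12) · 2³ = 0.942809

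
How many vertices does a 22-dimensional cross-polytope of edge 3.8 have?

The vertices are ±e_1, ..., ±e_22, so there are 2·22 = 44.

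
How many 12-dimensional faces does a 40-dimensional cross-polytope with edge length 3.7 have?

Number of 12-faces = 2^(12+1) · C(40,12+1) = 8192 · 12033222880 = 98576161832960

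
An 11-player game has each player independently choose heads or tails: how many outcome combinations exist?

Each vertex is a binary string of length 11, so there are 2^11 = 2048.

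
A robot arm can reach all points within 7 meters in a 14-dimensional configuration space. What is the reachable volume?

Volume = π^{14/2}·(7)^14/Γ(8) = 96889010407·π^7/720 ≈ 4.06435e+11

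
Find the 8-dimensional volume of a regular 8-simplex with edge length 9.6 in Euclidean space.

V = (9.6^8 / 8!) · √((8+1) / 2^8) ≈ 335.468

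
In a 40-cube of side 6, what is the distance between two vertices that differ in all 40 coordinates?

||(6,6,...,6)|| = √(40)·6 ≈ 37.9473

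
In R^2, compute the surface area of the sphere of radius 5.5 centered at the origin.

S = n·V_n(r)/r = 2·V_2(5.5)/5.5 (volume-to-surface relation), giving 2πr = 2π·5.5 ≈ 34.5575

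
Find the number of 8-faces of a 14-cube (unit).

Choose 8 of 14 axes to span the face (C(14,8) = 3003 ways), then fix each of the remaining 6 coordinates at one of its two extreme values (2^6 = 64 ways): 3003·64 = 192192.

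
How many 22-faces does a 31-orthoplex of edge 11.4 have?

An n-cross-polytope has 2^(k+1)·C(n,k+1) k-faces. Here 2^23·C(31,23) = 8388608·7888725 = 66175421644800.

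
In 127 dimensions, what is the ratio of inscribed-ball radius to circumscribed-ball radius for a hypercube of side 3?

r_in / r_out = (3/2) / (3√127/2) = 1/√127 ≈ 0.0887357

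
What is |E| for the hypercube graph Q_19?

Number of 1-faces = C(19,1)·2^(19-1) = 19·262144 = 4980736.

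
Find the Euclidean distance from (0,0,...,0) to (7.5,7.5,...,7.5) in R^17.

The space diagonal of an n-cube of side s is s√n. Here 7.5·√17 ≈ 30.9233.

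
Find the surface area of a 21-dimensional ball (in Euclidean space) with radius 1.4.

S = n·V_n(r)/r = 21·V_21(1.4)/1.4 (volume-to-surface relation), giving 245.091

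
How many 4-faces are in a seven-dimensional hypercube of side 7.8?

An n-cube has C(n,k)·2^(n-k) k-faces. Here C(7,4)·2^3 = 35·8 = 280.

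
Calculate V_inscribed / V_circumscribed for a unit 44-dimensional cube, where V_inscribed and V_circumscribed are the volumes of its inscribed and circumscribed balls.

V_in / V_out = (r_in/r_out)^44 = (1/√44)^44 = 44^(-44/2) ≈ 6.98299e-37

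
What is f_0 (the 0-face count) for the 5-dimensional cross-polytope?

Number of 0-faces = 2^(0+1) · C(5,0+1) = 2 · 5 = 10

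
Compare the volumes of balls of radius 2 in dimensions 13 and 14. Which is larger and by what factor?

V_13(2) ≈ 7459.87, V_14(2) ≈ 9818.35. The 14-ball is larger by a factor of 1.316.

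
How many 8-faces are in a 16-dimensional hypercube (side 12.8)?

Number of 8-faces = C(16,8) · 2^(16-8) = 12870 · 256 = 3294720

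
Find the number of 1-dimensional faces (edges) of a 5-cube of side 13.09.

An n-cube has n·2^(n-1) edges. With n = 5: 5·16 = 80.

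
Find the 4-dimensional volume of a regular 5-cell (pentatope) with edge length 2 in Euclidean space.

Volume = 2^4 · √(5/2^4) / 4! ≈ 0.372678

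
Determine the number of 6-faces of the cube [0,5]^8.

Choose 6 of 8 axes to span the face (C(8,6) = 28 ways), then fix each of the remaining 2 coordinates at one of its two extreme values (2^2 = 4 ways): 28·4 = 112.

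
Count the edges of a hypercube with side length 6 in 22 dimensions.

Each of the 2^22 = 4194304 vertices has degree 22; total edges = 22·2^22/2 = 46137344.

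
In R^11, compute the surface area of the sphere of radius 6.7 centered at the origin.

S_11(6.7) = 2·π^(11/2)·(6.7)^10 / Γ(11/2) ≈ 3.77786e+09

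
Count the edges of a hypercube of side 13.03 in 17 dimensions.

An n-cube has n·2^(n-1) edges. With n = 17: 17·65536 = 1114112.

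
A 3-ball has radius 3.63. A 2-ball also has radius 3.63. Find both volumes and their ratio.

V_3(3.63) ≈ 200.359. V_2(3.63) ≈ 41.3965. Ratio V_3/V_2 ≈ 4.84.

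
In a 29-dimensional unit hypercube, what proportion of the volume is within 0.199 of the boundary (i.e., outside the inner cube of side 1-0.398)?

The inner cube has side 1-2·0.199 = 0.602 and volume (0.602)^29 ≈ 4.058e-07, so the shell holds 0.9999995942 of the volume.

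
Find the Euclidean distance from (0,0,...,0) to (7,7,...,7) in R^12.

||(7,7,...,7)|| = √(12)·7 ≈ 24.2487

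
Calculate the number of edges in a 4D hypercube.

An n-cube has n·2^(n-1) edges. With n = 4: 4·8 = 32.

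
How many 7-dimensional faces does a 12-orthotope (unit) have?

An n-cube has C(n,k)·2^(n-k) k-faces. Here C(12,7)·2^5 = 792·32 = 25344.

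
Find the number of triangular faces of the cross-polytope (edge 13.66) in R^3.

Each 2-face is the convex hull of 3 vertices, one chosen as ±e_i from each of 3 distinct axes: 2^3·C(3,3) = 8.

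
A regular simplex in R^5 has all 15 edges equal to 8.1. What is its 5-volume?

Volume = 8.1^5 · √(6/2^5) / 5! ≈ 125.818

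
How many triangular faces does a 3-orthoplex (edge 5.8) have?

An n-cross-polytope has 2^(k+1)·C(n,k+1) k-faces. Here 2^3·C(3,3) = 8·1 = 8.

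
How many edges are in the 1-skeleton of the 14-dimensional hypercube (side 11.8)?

An n-cube has n·2^(n-1) edges. With n = 14: 14·8192 = 114688.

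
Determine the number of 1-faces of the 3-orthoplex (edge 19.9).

Each 1-face is the convex hull of 2 vertices, one chosen as ±e_i from each of 2 distinct axes: 2^2·C(3,2) = 12.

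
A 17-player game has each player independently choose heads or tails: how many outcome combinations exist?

Number of vertices = 2^17 = 131072.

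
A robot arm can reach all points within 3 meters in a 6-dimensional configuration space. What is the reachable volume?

V = 243·π^3/2 ≈ 3767.26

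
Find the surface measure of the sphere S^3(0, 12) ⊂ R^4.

The surface area of an n-ball is 2π^(n/2) r^(n-1) / Γ(n/2). For n=4, r=12: 3456·π^2 ≈ 34109.4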